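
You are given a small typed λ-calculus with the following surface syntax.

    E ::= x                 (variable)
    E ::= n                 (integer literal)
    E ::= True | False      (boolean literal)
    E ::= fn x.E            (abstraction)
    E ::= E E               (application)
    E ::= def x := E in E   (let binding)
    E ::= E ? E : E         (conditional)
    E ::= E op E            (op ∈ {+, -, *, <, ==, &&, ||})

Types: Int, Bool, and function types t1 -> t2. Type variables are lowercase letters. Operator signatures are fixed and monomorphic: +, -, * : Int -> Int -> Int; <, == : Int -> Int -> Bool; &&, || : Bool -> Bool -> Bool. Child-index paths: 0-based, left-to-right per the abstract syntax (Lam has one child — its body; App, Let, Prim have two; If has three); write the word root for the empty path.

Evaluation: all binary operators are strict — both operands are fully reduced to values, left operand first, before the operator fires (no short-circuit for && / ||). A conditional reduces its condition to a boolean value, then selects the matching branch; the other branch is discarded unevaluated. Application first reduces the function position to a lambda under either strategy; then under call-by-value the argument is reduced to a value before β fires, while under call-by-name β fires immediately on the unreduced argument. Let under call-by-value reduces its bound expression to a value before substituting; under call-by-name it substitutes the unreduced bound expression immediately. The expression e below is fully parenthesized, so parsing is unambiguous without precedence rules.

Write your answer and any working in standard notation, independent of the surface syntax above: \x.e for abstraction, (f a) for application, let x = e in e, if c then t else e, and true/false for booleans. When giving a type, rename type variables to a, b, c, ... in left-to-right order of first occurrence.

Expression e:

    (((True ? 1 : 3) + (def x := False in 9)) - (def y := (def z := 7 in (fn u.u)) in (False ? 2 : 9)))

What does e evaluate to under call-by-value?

Answer: 1

Trace:
step 0: (((if true then 1 else 3) + (let x = false in 9)) - (let y = (let z = 7 in (\u.u)) in (if false then 2 else 9)))
step 1: [if@0.0] ((1 + (let x = false in 9)) - (let y = (let z = 7 in (\u.u)) in (if false then 2 else 9)))
step 2: [let@0.1] ((1 + 9) - (let y = (let z = 7 in (\u.u)) in (if false then 2 else 9)))
step 3: [delta@0] (10 - (let y = (let z = 7 in (\u.u)) in (if false then 2 else 9)))
step 4: [let@1.0] (10 - (let y = (\u.u) in (if false then 2 else 9)))
step 5: [let@1] (10 - (if false then 2 else 9))
step 6: [if@1] (10 - 9)
step 7: [delta@root] 1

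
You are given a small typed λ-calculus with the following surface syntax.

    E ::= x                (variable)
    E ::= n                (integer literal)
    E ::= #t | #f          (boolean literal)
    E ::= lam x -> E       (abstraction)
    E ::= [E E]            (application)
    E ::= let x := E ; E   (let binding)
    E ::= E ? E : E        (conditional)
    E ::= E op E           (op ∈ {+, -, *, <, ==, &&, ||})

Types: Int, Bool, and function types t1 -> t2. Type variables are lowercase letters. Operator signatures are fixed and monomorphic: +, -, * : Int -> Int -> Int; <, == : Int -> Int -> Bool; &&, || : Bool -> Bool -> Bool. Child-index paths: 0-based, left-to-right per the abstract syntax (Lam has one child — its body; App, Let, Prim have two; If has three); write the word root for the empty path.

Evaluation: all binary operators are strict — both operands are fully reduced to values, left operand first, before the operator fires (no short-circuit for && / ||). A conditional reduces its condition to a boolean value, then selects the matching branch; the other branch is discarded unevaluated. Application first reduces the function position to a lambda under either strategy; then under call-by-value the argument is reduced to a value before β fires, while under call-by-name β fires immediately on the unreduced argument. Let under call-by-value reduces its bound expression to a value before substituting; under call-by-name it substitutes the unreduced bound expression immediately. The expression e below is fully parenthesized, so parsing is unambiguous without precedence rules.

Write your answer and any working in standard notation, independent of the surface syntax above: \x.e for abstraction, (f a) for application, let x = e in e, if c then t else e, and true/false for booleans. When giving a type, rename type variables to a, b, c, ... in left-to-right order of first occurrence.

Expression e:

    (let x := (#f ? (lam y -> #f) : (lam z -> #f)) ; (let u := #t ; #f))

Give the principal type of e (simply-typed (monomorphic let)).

Answer: Bool

Derivation:
  unify Bool ~ Bool
\y._ : a -> Bool
\z._ : b -> Bool
  unify a -> Bool ~ b -> Bool
  unify a ~ b
  unify Bool ~ Bool
let x : b -> Bool
let u : Bool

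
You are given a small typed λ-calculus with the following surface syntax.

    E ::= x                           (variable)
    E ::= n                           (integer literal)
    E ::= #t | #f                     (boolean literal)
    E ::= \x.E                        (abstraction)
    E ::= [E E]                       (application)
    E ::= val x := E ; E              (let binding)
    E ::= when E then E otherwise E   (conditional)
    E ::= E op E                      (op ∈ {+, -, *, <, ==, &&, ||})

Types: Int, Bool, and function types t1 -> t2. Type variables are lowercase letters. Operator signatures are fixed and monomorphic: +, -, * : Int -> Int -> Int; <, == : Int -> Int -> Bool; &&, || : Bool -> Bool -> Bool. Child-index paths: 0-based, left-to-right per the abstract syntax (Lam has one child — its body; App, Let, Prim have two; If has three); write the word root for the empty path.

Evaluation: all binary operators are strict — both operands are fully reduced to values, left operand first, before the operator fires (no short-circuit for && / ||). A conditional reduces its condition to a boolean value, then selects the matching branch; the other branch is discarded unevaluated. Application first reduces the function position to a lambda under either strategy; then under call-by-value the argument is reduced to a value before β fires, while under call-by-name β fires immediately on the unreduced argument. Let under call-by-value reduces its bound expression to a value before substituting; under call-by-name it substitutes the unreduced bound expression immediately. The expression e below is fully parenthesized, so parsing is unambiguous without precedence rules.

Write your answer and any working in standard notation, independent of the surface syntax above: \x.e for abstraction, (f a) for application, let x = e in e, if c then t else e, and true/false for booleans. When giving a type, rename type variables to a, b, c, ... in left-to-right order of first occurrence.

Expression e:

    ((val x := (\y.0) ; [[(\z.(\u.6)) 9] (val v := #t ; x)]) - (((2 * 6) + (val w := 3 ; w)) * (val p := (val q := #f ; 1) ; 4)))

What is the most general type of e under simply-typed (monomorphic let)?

Trace:
\y._ : a -> Int
let x : a -> Int
\u._ : c -> Int
\z._ : b -> c -> Int
  unify b -> c -> Int ~ Int -> d
  unify b ~ Int
  unify c -> Int ~ d
_ _ : c -> Int
let v : Bool
x : a -> Int
  unify c -> Int ~ (a -> Int) -> e
  unify c ~ a -> Int
  unify Int ~ e
_ _ : Int
  unify Int ~ Int
  unify Int ~ Int
  unify Int ~ Int
  unify Int ~ Int
let w : Int
w : Int
  unify Int ~ Int
  unify Int ~ Int
let q : Bool
let p : Int
  unify Int ~ Int
  unify Int ~ Int

Answer: Int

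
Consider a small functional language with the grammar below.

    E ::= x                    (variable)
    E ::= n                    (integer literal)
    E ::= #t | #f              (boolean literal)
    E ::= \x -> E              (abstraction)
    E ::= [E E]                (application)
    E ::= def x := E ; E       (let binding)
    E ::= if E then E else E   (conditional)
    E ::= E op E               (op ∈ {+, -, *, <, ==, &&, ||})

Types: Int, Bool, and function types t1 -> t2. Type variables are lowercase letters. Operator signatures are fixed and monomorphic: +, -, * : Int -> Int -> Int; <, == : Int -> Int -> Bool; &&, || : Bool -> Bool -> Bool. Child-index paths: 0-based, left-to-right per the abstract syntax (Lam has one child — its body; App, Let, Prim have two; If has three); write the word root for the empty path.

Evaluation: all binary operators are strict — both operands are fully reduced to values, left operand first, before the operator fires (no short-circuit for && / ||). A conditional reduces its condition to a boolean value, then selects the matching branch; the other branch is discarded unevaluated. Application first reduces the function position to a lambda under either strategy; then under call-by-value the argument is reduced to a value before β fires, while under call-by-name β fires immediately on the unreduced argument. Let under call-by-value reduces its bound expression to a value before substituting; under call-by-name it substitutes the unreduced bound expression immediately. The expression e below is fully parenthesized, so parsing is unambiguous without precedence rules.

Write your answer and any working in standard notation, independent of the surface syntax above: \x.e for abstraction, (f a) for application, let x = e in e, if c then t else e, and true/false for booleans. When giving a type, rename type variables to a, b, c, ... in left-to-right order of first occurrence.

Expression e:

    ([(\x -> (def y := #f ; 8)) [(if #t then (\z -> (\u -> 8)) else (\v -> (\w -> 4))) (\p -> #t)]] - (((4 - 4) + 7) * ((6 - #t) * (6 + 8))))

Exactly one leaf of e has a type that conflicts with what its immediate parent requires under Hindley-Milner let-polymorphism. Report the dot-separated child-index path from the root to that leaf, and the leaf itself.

Derivation:
let y : Bool
\x._ : a -> Int
  unify Bool ~ Bool
\u._ : c -> Int
\z._ : b -> c -> Int
\w._ : e -> Int
\v._ : d -> e -> Int
  unify b -> c -> Int ~ d -> e -> Int
  unify b ~ d
  unify c -> Int ~ e -> Int
  unify c ~ e
  unify Int ~ Int
\p._ : f -> Bool
  unify d -> e -> Int ~ (f -> Bool) -> g
  unify d ~ f -> Bool
  unify e -> Int ~ g
_ _ : e -> Int
  unify a -> Int ~ (e -> Int) -> h
  unify a ~ e -> Int
  unify Int ~ h
_ _ : Int
  unify Int ~ Int
  unify Int ~ Int
  unify Int ~ Int
  unify Int ~ Int
  unify Int ~ Int
  unify Int ~ Int
  unify Int ~ Int
  unify Bool ~ Int
  FAIL: mismatch Bool ~ Int

Answer: 1.1.0.1 : true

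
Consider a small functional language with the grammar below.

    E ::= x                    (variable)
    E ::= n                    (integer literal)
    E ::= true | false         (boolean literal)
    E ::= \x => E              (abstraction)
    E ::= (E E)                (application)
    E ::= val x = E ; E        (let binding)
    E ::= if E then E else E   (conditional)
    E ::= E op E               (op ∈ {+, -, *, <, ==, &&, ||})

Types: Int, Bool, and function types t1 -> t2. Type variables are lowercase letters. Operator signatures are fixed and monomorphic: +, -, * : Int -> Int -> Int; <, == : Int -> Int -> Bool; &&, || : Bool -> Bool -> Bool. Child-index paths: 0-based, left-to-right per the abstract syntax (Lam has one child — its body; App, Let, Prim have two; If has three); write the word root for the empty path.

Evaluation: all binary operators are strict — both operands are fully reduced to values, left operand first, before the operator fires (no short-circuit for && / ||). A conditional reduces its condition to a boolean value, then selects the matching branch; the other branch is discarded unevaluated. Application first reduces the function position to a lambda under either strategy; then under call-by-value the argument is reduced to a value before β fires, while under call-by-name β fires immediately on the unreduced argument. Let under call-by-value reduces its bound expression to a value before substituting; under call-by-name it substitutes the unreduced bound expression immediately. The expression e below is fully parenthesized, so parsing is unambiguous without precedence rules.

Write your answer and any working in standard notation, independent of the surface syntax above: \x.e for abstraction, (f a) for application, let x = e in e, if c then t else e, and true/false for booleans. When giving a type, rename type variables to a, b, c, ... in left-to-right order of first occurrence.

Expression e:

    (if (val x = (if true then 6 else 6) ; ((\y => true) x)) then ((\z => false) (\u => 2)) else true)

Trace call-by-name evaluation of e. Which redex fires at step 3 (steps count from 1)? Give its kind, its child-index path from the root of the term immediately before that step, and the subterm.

Answer: if at root : (if true then ((\z.false) (\u.2)) else true)

Trace:
step 0: (if (let x = (if true then 6 else 6) in ((\y.true) x)) then ((\z.false) (\u.2)) else true)
step 1: [let@0] (if ((\y.true) (if true then 6 else 6)) then ((\z.false) (\u.2)) else true)
step 2: [beta@0] (if true then ((\z.false) (\u.2)) else true)
step 3: [if@root] ((\z.false) (\u.2))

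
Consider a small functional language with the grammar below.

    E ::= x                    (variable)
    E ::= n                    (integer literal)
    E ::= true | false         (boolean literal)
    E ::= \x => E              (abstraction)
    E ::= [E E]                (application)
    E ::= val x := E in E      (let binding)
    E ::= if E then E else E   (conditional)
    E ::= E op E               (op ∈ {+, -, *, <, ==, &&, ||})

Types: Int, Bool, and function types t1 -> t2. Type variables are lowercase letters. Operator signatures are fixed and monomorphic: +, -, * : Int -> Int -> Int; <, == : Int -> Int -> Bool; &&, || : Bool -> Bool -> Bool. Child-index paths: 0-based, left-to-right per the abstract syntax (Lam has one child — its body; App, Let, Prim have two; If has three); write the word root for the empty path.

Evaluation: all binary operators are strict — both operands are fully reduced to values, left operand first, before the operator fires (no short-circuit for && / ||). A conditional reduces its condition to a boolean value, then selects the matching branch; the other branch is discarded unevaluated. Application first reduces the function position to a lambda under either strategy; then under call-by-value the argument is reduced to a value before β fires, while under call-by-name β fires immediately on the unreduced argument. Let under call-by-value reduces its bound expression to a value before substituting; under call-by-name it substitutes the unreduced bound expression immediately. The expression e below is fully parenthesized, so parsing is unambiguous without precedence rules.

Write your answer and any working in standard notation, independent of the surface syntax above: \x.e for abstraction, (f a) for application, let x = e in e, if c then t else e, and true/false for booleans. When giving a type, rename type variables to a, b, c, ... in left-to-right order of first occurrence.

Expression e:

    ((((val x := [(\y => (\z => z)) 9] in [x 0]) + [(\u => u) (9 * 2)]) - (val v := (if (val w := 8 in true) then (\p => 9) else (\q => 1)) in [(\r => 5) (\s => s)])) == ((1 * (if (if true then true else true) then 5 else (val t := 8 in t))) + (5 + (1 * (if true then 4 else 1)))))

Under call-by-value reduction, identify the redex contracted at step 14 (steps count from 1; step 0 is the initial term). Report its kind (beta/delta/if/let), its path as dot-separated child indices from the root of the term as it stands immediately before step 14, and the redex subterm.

Trace:
step 0: ((((let x = ((\y.(\z.z)) 9) in (x 0)) + ((\u.u) (9 * 2))) - (let v = (if (let w = 8 in true) then (\p.9) else (\q.1)) in ((\r.5) (\s.s)))) == ((1 * (if (if true then true else true) then 5 else (let t = 8 in t))) + (5 + (1 * (if true then 4 else 1)))))
step 1: [beta@0.0.0.0] ((((let x = (\z.z) in (x 0)) + ((\u.u) (9 * 2))) - (let v = (if (let w = 8 in true) then (\p.9) else (\q.1)) in ((\r.5) (\s.s)))) == ((1 * (if (if true then true else true) then 5 else (let t = 8 in t))) + (5 + (1 * (if true then 4 else 1)))))
step 2: [let@0.0.0] (((((\z.z) 0) + ((\u.u) (9 * 2))) - (let v = (if (let w = 8 in true) then (\p.9) else (\q.1)) in ((\r.5) (\s.s)))) == ((1 * (if (if true then true else true) then 5 else (let t = 8 in t))) + (5 + (1 * (if true then 4 else 1)))))
step 3: [beta@0.0.0] (((0 + ((\u.u) (9 * 2))) - (let v = (if (let w = 8 in true) then (\p.9) else (\q.1)) in ((\r.5) (\s.s)))) == ((1 * (if (if true then true else true) then 5 else (let t = 8 in t))) + (5 + (1 * (if true then 4 else 1)))))
step 4: [delta@0.0.1.1] (((0 + ((\u.u) 18)) - (let v = (if (let w = 8 in true) then (\p.9) else (\q.1)) in ((\r.5) (\s.s)))) == ((1 * (if (if true then true else true) then 5 else (let t = 8 in t))) + (5 + (1 * (if true then 4 else 1)))))
step 5: [beta@0.0.1] (((0 + 18) - (let v = (if (let w = 8 in true) then (\p.9) else (\q.1)) in ((\r.5) (\s.s)))) == ((1 * (if (if true then true else true) then 5 else (let t = 8 in t))) + (5 + (1 * (if true then 4 else 1)))))
step 6: [delta@0.0] ((18 - (let v = (if (let w = 8 in true) then (\p.9) else (\q.1)) in ((\r.5) (\s.s)))) == ((1 * (if (if true then true else true) then 5 else (let t = 8 in t))) + (5 + (1 * (if true then 4 else 1)))))
step 7: [let@0.1.0.0] ((18 - (let v = (if true then (\p.9) else (\q.1)) in ((\r.5) (\s.s)))) == ((1 * (if (if true then true else true) then 5 else (let t = 8 in t))) + (5 + (1 * (if true then 4 else 1)))))
step 8: [if@0.1.0] ((18 - (let v = (\p.9) in ((\r.5) (\s.s)))) == ((1 * (if (if true then true else true) then 5 else (let t = 8 in t))) + (5 + (1 * (if true then 4 else 1)))))
step 9: [let@0.1] ((18 - ((\r.5) (\s.s))) == ((1 * (if (if true then true else true) then 5 else (let t = 8 in t))) + (5 + (1 * (if true then 4 else 1)))))
step 10: [beta@0.1] ((18 - 5) == ((1 * (if (if true then true else true) then 5 else (let t = 8 in t))) + (5 + (1 * (if true then 4 else 1)))))
step 11: [delta@0] (13 == ((1 * (if (if true then true else true) then 5 else (let t = 8 in t))) + (5 + (1 * (if true then 4 else 1)))))
step 12: [if@1.0.1.0] (13 == ((1 * (if true then 5 else (let t = 8 in t))) + (5 + (1 * (if true then 4 else 1)))))
step 13: [if@1.0.1] (13 == ((1 * 5) + (5 + (1 * (if true then 4 else 1)))))
step 14: [delta@1.0] (13 == (5 + (5 + (1 * (if true then 4 else 1)))))

Answer: delta at 1.0 : (1 * 5)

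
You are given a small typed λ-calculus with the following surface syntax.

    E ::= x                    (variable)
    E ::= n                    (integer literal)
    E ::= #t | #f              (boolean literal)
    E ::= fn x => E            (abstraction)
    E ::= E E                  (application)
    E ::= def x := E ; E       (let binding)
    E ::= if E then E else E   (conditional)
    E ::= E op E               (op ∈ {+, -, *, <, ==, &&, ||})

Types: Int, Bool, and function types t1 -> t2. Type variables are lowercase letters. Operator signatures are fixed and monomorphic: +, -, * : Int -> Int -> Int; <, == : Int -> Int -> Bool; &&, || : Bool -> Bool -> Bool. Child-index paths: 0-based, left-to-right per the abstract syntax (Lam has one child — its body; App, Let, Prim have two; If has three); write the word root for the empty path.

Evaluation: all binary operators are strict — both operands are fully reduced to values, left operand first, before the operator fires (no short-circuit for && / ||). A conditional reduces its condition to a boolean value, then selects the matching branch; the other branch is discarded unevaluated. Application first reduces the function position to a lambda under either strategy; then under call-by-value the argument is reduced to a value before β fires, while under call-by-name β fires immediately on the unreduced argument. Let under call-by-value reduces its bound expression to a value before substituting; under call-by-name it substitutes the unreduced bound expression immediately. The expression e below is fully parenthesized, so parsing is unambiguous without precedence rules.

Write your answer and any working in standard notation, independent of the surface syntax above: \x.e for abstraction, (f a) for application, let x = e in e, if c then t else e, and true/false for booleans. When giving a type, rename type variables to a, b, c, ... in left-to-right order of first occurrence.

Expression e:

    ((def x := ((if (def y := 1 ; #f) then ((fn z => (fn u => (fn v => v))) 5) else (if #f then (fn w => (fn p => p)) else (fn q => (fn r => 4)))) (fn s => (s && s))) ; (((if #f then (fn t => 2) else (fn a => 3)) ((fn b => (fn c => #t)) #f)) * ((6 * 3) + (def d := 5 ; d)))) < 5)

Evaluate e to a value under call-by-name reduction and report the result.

Answer: false

Working:
step 0: ((let x = ((if (let y = 1 in false) then ((\z.(\u.(\v.v))) 5) else (if false then (\w.(\p.p)) else (\q.(\r.4)))) (\s.(s && s))) in (((if false then (\t.2) else (\a.3)) ((\b.(\c.true)) false)) * ((6 * 3) + (let d = 5 in d)))) < 5)
step 1: [let@0] ((((if false then (\t.2) else (\a.3)) ((\b.(\c.true)) false)) * ((6 * 3) + (let d = 5 in d))) < 5)
step 2: [if@0.0.0] ((((\a.3) ((\b.(\c.true)) false)) * ((6 * 3) + (let d = 5 in d))) < 5)
step 3: [beta@0.0] ((3 * ((6 * 3) + (let d = 5 in d))) < 5)
step 4: [delta@0.1.0] ((3 * (18 + (let d = 5 in d))) < 5)
step 5: [let@0.1.1] ((3 * (18 + 5)) < 5)
step 6: [delta@0.1] ((3 * 23) < 5)
step 7: [delta@0] (69 < 5)
step 8: [delta@root] false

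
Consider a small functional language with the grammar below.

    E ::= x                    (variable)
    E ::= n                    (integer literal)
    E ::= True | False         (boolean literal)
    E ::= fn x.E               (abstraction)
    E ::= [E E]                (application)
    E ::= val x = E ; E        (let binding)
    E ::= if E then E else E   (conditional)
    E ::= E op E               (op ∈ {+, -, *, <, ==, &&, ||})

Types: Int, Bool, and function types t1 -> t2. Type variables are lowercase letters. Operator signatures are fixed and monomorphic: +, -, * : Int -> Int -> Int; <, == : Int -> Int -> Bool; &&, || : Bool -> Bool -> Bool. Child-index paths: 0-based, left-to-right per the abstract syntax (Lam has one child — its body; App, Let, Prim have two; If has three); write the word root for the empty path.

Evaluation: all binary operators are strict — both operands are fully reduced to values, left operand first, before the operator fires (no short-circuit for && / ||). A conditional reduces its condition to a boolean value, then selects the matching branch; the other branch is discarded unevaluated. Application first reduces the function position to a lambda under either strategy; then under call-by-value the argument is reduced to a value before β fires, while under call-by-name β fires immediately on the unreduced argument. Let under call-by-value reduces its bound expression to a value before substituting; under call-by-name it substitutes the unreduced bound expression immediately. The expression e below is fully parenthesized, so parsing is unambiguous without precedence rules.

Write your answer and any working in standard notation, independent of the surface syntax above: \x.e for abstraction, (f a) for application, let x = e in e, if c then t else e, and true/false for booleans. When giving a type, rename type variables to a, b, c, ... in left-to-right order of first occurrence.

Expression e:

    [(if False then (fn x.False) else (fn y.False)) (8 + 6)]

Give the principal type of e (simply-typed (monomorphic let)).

Trace:
  unify Bool ~ Bool
\x._ : a -> Bool
\y._ : b -> Bool
  unify a -> Bool ~ b -> Bool
  unify a ~ b
  unify Bool ~ Bool
  unify Int ~ Int
  unify Int ~ Int
  unify b -> Bool ~ Int -> c
  unify b ~ Int
  unify Bool ~ c
_ _ : Bool

Answer: Bool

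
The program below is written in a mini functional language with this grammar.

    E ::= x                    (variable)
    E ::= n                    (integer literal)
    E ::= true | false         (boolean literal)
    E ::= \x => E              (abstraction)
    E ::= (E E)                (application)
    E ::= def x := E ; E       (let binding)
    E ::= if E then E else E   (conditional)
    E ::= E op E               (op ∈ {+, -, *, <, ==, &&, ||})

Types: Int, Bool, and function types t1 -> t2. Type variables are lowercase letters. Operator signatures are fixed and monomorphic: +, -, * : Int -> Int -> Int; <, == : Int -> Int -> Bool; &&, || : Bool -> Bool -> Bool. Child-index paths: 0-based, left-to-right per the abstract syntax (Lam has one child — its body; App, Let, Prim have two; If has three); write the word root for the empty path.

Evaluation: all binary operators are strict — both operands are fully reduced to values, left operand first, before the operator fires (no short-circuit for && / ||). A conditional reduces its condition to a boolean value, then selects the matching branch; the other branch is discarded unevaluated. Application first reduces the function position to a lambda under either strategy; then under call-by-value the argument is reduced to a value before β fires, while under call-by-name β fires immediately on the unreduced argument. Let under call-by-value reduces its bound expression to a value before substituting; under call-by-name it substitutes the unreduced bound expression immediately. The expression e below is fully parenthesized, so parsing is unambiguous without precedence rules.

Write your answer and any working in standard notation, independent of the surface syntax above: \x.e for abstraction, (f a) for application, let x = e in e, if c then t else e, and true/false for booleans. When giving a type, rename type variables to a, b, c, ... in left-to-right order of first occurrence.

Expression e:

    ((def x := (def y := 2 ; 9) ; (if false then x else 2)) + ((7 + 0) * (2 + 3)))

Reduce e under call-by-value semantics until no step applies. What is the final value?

Answer: 37

Working:
step 0: ((let x = (let y = 2 in 9) in (if false then x else 2)) + ((7 + 0) * (2 + 3)))
step 1: [let@0.0] ((let x = 9 in (if false then x else 2)) + ((7 + 0) * (2 + 3)))
step 2: [let@0] ((if false then 9 else 2) + ((7 + 0) * (2 + 3)))
step 3: [if@0] (2 + ((7 + 0) * (2 + 3)))
step 4: [delta@1.0] (2 + (7 * (2 + 3)))
step 5: [delta@1.1] (2 + (7 * 5))
step 6: [delta@1] (2 + 35)
step 7: [delta@root] 37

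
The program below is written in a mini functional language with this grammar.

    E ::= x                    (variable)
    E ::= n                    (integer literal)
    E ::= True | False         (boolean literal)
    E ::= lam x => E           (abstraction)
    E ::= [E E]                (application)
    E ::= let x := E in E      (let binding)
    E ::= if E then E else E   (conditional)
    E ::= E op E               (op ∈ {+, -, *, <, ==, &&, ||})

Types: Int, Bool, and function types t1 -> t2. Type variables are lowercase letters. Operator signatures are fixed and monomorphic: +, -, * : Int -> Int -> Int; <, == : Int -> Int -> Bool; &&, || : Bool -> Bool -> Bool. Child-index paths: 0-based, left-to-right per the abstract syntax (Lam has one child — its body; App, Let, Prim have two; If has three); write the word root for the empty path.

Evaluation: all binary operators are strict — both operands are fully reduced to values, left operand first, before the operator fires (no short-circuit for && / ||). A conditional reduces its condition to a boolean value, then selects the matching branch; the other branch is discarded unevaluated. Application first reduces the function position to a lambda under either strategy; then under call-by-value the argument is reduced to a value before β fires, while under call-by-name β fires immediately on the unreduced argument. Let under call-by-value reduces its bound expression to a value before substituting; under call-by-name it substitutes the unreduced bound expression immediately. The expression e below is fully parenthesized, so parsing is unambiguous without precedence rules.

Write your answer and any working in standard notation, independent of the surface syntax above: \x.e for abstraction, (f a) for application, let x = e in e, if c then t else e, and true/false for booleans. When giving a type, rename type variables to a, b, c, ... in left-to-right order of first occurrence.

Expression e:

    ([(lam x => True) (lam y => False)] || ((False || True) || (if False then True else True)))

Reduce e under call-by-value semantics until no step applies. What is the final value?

Answer: true

Derivation:
step 0: (((\x.true) (\y.false)) || ((false || true) || (if false then true else true)))
step 1: [beta@0] (true || ((false || true) || (if false then true else true)))
step 2: [delta@1.0] (true || (true || (if false then true else true)))
step 3: [if@1.1] (true || (true || true))
step 4: [delta@1] (true || true)
step 5: [delta@root] true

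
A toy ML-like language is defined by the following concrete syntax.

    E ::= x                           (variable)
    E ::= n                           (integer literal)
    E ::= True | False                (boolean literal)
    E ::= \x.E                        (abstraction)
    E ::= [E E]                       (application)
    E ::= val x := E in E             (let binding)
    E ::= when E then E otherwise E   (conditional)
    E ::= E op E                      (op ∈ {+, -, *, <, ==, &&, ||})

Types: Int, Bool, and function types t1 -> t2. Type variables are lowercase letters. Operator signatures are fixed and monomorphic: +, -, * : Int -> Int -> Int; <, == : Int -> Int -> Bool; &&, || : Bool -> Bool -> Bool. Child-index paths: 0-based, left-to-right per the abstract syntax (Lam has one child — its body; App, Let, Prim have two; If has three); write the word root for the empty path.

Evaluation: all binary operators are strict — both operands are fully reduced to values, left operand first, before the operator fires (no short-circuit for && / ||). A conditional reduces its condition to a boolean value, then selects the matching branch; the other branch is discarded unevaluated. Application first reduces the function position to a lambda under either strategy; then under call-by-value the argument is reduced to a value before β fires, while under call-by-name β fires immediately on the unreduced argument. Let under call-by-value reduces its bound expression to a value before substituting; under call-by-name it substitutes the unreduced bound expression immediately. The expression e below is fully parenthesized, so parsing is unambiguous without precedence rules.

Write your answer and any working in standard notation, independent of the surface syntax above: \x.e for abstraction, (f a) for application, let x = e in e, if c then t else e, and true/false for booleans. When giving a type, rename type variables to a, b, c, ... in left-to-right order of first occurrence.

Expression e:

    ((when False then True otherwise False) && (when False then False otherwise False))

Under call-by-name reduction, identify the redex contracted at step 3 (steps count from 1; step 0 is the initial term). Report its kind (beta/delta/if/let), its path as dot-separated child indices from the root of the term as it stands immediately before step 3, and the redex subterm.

Derivation:
step 0: ((if false then true else false) && (if false then false else false))
step 1: [if@0] (false && (if false then false else false))
step 2: [if@1] (false && false)
step 3: [delta@root] false

Answer: delta at root : (false && false)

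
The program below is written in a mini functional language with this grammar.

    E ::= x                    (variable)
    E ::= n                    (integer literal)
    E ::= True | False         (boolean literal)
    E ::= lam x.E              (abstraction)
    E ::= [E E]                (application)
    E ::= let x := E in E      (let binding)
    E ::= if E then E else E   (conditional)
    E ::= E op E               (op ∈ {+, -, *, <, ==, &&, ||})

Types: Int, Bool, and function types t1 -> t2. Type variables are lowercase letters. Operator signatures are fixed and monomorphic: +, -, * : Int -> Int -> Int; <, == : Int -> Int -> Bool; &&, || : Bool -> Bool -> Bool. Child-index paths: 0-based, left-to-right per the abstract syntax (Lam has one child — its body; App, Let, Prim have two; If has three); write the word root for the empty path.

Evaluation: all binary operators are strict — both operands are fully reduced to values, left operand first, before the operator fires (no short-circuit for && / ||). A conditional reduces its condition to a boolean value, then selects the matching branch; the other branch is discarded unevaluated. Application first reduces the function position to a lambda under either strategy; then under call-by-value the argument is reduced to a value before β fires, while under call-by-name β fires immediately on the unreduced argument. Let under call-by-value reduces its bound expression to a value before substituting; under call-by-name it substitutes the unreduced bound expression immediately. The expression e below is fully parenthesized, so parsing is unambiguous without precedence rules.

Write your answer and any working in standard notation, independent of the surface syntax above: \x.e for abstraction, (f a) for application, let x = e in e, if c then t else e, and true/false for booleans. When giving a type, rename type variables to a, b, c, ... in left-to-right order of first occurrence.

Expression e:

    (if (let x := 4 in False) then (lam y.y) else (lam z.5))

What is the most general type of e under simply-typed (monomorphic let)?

Trace:
let x : Int
  unify Bool ~ Bool
y : a
\y._ : a -> a
\z._ : b -> Int
  unify a -> a ~ b -> Int
  unify a ~ b
  unify b ~ Int

Answer: Int -> Int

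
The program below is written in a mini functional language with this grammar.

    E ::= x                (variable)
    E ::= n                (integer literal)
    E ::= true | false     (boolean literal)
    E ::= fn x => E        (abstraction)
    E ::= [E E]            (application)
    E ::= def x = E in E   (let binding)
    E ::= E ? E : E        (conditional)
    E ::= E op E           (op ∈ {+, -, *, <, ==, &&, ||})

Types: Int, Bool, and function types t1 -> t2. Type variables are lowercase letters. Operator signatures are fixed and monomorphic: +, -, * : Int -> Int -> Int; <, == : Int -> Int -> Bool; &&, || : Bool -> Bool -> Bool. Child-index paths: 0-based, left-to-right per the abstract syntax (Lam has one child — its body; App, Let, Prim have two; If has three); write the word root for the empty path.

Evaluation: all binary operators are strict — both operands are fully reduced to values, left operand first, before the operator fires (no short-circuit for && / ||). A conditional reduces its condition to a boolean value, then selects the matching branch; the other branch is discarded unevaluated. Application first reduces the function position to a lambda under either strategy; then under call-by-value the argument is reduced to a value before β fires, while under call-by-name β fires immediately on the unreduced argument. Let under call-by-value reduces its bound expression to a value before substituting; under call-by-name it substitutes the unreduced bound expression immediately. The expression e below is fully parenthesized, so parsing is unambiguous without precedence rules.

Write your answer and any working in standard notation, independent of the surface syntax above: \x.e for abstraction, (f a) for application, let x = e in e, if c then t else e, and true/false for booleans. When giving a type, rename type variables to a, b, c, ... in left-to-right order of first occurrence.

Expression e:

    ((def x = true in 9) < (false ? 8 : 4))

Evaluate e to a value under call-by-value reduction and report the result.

Trace:
step 0: ((let x = true in 9) < (if false then 8 else 4))
step 1: [let@0] (9 < (if false then 8 else 4))
step 2: [if@1] (9 < 4)
step 3: [delta@root] false

Answer: false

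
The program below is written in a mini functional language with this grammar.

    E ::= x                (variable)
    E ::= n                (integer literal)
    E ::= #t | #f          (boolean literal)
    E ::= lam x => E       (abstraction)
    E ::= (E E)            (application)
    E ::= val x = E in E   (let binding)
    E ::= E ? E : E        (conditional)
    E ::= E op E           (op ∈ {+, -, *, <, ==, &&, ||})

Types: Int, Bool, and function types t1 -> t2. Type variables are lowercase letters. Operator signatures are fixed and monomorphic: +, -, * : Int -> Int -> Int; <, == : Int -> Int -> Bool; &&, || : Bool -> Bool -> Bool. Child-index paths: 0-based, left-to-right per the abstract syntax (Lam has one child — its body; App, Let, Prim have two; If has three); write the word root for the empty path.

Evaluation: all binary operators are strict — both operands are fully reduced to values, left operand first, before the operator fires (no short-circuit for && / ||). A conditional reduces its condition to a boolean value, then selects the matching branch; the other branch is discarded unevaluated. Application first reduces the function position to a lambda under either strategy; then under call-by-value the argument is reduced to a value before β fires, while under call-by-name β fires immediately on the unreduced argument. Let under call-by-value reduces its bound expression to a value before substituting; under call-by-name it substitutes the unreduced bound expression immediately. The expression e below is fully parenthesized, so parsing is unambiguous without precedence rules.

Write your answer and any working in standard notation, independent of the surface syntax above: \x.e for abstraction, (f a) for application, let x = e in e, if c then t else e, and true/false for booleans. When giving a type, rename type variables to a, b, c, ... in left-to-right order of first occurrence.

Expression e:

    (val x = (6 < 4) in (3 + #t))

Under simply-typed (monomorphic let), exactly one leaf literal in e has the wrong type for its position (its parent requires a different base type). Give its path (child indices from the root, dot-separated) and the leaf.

Derivation:
  unify Int ~ Int
  unify Int ~ Int
let x : Bool
  unify Int ~ Int
  unify Bool ~ Int
  FAIL: mismatch Bool ~ Int

Answer: 1.1 : true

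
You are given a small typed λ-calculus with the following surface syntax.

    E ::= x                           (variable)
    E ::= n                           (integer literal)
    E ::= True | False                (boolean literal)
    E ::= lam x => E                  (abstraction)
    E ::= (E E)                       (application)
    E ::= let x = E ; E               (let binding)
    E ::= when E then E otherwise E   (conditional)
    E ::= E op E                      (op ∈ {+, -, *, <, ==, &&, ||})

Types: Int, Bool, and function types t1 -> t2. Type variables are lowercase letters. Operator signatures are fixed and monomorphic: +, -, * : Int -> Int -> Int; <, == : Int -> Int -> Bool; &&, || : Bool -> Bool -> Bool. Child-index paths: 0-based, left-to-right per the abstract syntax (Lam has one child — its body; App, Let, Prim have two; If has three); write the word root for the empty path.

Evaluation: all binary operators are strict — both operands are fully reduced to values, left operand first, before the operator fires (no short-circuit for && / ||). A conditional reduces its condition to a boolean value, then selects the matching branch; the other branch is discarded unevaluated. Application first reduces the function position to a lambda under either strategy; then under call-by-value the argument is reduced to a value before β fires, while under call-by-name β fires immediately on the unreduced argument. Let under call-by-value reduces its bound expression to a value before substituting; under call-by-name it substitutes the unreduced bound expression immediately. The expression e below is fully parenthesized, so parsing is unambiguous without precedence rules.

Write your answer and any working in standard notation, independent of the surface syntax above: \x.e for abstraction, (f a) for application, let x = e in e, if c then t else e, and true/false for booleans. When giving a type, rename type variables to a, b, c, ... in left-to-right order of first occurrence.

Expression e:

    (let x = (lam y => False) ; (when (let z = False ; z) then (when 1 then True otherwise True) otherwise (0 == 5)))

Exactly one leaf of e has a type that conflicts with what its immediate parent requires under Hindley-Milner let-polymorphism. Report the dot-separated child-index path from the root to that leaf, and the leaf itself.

Derivation:
\y._ : a -> Bool
let x : forall. a -> Bool
let z : Bool
z : Bool
  unify Bool ~ Bool
  unify Int ~ Bool
  FAIL: mismatch Int ~ Bool

Answer: 1.1.0 : 1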